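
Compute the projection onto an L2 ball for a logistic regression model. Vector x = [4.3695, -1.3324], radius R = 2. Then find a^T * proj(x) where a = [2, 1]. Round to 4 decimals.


Step 1: Compute ||x|| (intermediates to 6 decimals).
||x|| = sqrt(4.3695^2 + (-1.3324)^2) = 4.568131
Step 2: Project.
Since ||x|| > R, scale = R/||x|| = 2/4.568131 = 0.437816, proj(x) = scale * x
proj(x) = [1.913037, -0.583346]
Step 3: Dot product.
a^T * proj(x) = 2*1.913037 + 1*(-0.583346) = 3.2427


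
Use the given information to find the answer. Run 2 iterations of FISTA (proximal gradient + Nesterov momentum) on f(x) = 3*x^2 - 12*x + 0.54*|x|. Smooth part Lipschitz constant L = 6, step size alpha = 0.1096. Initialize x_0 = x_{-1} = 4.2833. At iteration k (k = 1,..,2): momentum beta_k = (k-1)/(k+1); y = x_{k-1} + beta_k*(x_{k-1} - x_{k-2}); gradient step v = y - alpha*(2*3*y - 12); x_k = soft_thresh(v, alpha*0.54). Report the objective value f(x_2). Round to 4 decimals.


FISTA on f(x) = 3*x^2 - 12*x + 0.54*|x|
L = 6, alpha = 0.1096
Iteration 1: beta = 0.0, y = 4.2833 + 0.0*(4.2833 - 4.2833) = 4.2833
  grad(y) = 13.6998, v = y - alpha*grad = 2.7818
  prox(v) = soft_thresh(2.7818, 0.0592) = 2.7226
Iteration 2: beta = 0.3333, y = 2.7226 + 0.3333*(2.7226 - 4.2833) = 2.2024
  grad(y) = 1.2143, v = y - alpha*grad = 2.0693
  prox(v) = soft_thresh(2.0693, 0.0592) = 2.0101
f(x_2) = 3*2.0101^2 - 12*2.0101 + 0.54*|2.0101| = -10.9142


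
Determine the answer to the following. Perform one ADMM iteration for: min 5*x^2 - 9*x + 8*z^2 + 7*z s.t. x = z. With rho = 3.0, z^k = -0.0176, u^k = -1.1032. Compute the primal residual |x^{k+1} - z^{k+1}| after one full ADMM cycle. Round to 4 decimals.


ADMM iteration with rho = 3.0, z^k = -0.0176, u^k = -1.1032
Step 1: x-update.
Minimize 5*x^2 - 9*x + (3.0/2)*(x + 0.0176 - 1.1032)^2
FOC: (2*5 + 3.0)*x = 9 + 3.0*(-0.0176 + 1.1032)
x^{k+1} = 0.9428
Step 2: z-update.
Minimize 8*z^2 + 7*z + (3.0/2)*(0.9428 - z - 1.1032)^2
FOC: (2*8 + 3.0)*z = -7 + 3.0*(0.9428 - 1.1032)
z^{k+1} = -0.3937
Step 3: u-update.
u^{k+1} = -1.1032 + 0.9428 + 0.3937 = 0.2334
Step 4: Primal residual = |0.9428 + 0.3937| = 1.3366


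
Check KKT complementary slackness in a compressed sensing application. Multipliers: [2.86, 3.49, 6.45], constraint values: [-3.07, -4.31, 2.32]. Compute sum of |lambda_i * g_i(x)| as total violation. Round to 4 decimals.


KKT complementary slackness check:
lambda_1 * g_1 = 2.86 * -3.07 = -8.7802
lambda_2 * g_2 = 3.49 * -4.31 = -15.0419
lambda_3 * g_3 = 6.45 * 2.32 = 14.964
Total violation = 8.7802 + 15.0419 + 14.964 = 38.7861


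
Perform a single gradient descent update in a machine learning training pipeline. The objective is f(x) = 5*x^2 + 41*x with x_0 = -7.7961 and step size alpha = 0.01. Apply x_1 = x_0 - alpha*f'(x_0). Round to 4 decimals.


We compute the gradient at x_0 and apply the update.
f'(x) = 10*x + 41
f'(-7.7961) = 10*-7.7961 + 41 = -36.961
x_1 = -7.7961 - 0.01*-36.961 = -7.4265


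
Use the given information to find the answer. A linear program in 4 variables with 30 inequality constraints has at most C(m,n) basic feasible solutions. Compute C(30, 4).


Each vertex corresponds to some choice of n active constraints out of m, so the number of vertices is at most C(m, n) = m! / (n!(m-n)!).
m = 30, n = 4
Numerator: 30 * 29 * 28 * 27
Denominator: 4! = 24
C(30, 4) = 27405


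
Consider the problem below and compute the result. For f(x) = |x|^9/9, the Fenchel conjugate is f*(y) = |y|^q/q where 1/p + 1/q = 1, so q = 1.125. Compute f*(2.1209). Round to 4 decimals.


The conjugate exponent q satisfies 1/p + 1/q = 1.
p = 9, so q = 9/(9 - 1) = 1.125
|y|^q = 2.1209^1.125 = 2.3299
f*(2.1209) = 2.3299 / 1.125 = 2.071


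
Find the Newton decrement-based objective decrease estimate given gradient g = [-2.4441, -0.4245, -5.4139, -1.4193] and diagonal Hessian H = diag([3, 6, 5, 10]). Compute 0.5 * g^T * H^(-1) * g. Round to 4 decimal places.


Step 1: H is diagonal, so H^(-1) * g = [-0.8147, -0.0708, -1.0828, -0.1419].
Step 2: g^T H^(-1) g = sum_i g_i^2 / H_ii
  = (-2.4441)^2/3 + (-0.4245)^2/6 + (-5.4139)^2/5 + (-1.4193)^2/10
  = 1.9912 + 0.03 + 5.8621 + 0.2014 = 8.0847
Step 3: Objective decrease = 0.5 * g^T H^(-1) g = 4.0424


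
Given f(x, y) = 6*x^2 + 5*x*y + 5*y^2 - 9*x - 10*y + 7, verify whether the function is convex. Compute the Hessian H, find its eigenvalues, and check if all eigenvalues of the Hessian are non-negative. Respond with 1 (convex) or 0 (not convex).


The Hessian of f(x,y) = 6*x^2 + 5*x*y + 5*y^2 - 9*x - 10*y + 7 is:
H = [[12, 5], [5, 10]]
Trace = 12 + 10 = 22
Determinant = 12*10 - (5)^2 = 95
Discriminant = (22)^2 - 4*95 = 104.0
Eigenvalues: lambda_1 = 5.901, lambda_2 = 16.099
The function is convex.

1


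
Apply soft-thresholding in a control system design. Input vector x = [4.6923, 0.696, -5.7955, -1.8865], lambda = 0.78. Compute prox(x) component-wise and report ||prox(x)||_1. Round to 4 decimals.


Soft-thresholding with lambda = 0.78:
prox(4.6923) = sign(4.6923)*max(|4.6923| - 0.78, 0) = 3.9123
prox(0.696) = sign(0.696)*max(|0.696| - 0.78, 0) = 0.0
prox(-5.7955) = sign(-5.7955)*max(|-5.7955| - 0.78, 0) = -5.0155
prox(-1.8865) = sign(-1.8865)*max(|-1.8865| - 0.78, 0) = -1.1065
prox(x) = [3.9123, 0.0, -5.0155, -1.1065]
||prox(x)||_1 = 3.9123 + 0.0 + 5.0155 + 1.1065 = 10.0343


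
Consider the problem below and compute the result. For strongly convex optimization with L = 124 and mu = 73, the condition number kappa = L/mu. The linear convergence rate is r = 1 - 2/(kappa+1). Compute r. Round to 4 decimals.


Step 1: Compute the condition number.
kappa = L/mu = 124/73 = 1.6986
Step 2: Compute the convergence rate.
r = 1 - 2/(kappa + 1) = 1 - 2*mu/(L + mu) = (L - mu)/(L + mu) = 51/197 = 0.2589


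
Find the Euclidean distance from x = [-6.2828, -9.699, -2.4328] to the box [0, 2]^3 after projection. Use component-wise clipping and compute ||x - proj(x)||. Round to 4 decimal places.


Project each component onto [0, 2].
clip(-6.2828) = 0.0, clip(-9.699) = 0.0, clip(-2.4328) = 0.0
Projection = [0.0, 0.0, 0.0]
Squared diffs: [39.4736, 94.0706, 5.9185]
Distance = sqrt(139.4627) = 11.8094


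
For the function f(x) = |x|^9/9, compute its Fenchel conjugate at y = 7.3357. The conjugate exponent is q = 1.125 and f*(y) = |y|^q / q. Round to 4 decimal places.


The conjugate exponent q satisfies 1/p + 1/q = 1.
p = 9, so q = 9/(9 - 1) = 1.125
|y|^q = 7.3357^1.125 = 9.4107
f*(7.3357) = 9.4107 / 1.125 = 8.3651


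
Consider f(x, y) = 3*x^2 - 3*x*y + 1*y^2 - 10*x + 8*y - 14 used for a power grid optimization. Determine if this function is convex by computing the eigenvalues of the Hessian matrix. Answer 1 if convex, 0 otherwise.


The Hessian of f(x,y) = 3*x^2 - 3*x*y + 1*y^2 - 10*x + 8*y - 14 is:
H = [[6, -3], [-3, 2]]
Trace = 6 + 2 = 8
Determinant = 6*2 - (-3)^2 = 3
Discriminant = (8)^2 - 4*3 = 52.0
Eigenvalues: lambda_1 = 0.3944, lambda_2 = 7.6056
The function is convex.

1


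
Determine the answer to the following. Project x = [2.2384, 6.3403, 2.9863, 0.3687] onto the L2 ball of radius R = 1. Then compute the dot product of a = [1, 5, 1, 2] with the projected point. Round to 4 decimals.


Step 1: Compute ||x|| (intermediates to 6 decimals).
||x|| = sqrt(2.2384^2 + 6.3403^2 + 2.9863^2 + 0.3687^2) = 7.366394
Step 2: Project.
Since ||x|| > R, scale = R/||x|| = 1/7.366394 = 0.135752, proj(x) = scale * x
proj(x) = [0.303867, 0.860708, 0.405396, 0.050052]
Step 3: Dot product.
a^T * proj(x) = 1*0.303867 + 5*0.860708 + 1*0.405396 + 2*0.050052 = 5.1129


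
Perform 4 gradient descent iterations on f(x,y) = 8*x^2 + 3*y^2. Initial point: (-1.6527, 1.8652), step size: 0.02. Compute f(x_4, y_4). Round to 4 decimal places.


Gradient descent on f(x,y) = 8*x^2 + 3*y^2.
Starting point: (-1.6527, 1.8652), alpha = 0.02
Step 1: grad_x = 2*8*-1.6527 = -26.4432, grad_y = 2*3*1.8652 = 11.1912
  x_1 = -1.6527 - 0.02*-26.4432 = -1.1238
  y_1 = 1.8652 - 0.02*11.1912 = 1.6414
Step 2: grad_x = 2*8*-1.1238 = -17.9814, grad_y = 2*3*1.6414 = 9.8483
  x_2 = -1.1238 - 0.02*-17.9814 = -0.7642
  y_2 = 1.6414 - 0.02*9.8483 = 1.4444
Step 3: grad_x = 2*8*-0.7642 = -12.2273, grad_y = 2*3*1.4444 = 8.6665
  x_3 = -0.7642 - 0.02*-12.2273 = -0.5197
  y_3 = 1.4444 - 0.02*8.6665 = 1.2711
Step 4: grad_x = 2*8*-0.5197 = -8.3146, grad_y = 2*3*1.2711 = 7.6265
  x_4 = -0.5197 - 0.02*-8.3146 = -0.3534
  y_4 = 1.2711 - 0.02*7.6265 = 1.1186
f(-0.3534, 1.1186) = 8*(-0.3534)^2 + 3*1.1186^2 = 4.7524


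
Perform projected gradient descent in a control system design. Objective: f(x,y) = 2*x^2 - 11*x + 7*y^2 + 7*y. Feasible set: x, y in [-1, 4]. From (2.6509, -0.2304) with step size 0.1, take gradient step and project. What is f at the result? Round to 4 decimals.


Step 1: Compute gradient at (2.6509, -0.2304).
grad_x = 2*2*2.6509 - 11 = -0.3964
grad_y = 2*7*-0.2304 + 7 = 3.7744
Step 2: Gradient step.
x_raw = 2.6509 - 0.1*-0.3964 = 2.6905
y_raw = -0.2304 - 0.1*3.7744 = -0.6078
Step 3: Project onto [-1, 4].
x_proj = clip(2.6905) = 2.6905
y_proj = clip(-0.6078) = -0.6078
Step 4: Evaluate f.
f(2.6905, -0.6078) = -16.7865


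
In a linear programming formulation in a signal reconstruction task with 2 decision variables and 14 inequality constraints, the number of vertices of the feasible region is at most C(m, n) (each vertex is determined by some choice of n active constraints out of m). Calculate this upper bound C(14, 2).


Each vertex corresponds to some choice of n active constraints out of m, so the number of vertices is at most C(m, n) = m! / (n!(m-n)!).
m = 14, n = 2
Numerator: 14 * 13
Denominator: 2! = 2
C(14, 2) = 91


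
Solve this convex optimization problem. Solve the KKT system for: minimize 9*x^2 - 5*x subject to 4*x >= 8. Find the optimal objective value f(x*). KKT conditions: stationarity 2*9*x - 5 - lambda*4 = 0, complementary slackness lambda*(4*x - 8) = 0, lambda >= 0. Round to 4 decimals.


Step 1: Try lambda = 0 (constraint inactive).
x_unc = 5/(2*9) = 0.2778
Check: 4*0.2778 = 1.1112 < 8 -- violated!
Step 2: Constraint must be active: 4*x = 8
x* = 8/4 = 2.0
lambda = (2*9*2.0 - 5)/4 = 7.75
Step 3: Compute optimal value.
f(x*) = 9*2.0^2 - 5*2.0 = 26.0


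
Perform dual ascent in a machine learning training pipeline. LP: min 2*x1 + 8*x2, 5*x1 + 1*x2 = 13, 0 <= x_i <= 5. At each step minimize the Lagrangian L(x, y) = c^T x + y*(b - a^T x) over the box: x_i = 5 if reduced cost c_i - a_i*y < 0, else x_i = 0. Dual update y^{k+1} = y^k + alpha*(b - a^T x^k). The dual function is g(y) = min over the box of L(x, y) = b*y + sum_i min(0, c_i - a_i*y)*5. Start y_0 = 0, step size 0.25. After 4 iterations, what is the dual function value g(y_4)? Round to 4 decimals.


Dual ascent for LP: min 2*x1 + 8*x2, 5*x1 + 1*x2 = 13, 0 <= x_i <= 5
Step 1: y^k = 0.0, reduced costs: (2.0, 8.0)
  x^k = (0.0, 0.0), subgradient = b - a^T x = 13.0
  y^{k+1} = 0.0 + 0.25*13.0 = 3.25
Step 2: y^k = 3.25, reduced costs: (-14.25, 4.75)
  x^k = (5.0, 0.0), subgradient = b - a^T x = -12.0
  y^{k+1} = 3.25 + 0.25*-12.0 = 0.25
Step 3: y^k = 0.25, reduced costs: (0.75, 7.75)
  x^k = (0.0, 0.0), subgradient = b - a^T x = 13.0
  y^{k+1} = 0.25 + 0.25*13.0 = 3.5
Step 4: y^k = 3.5, reduced costs: (-15.5, 4.5)
  x^k = (5.0, 0.0), subgradient = b - a^T x = -12.0
  y^{k+1} = 3.5 + 0.25*-12.0 = 0.5
Dual objective at y_4 = 0.5: reduced costs (-0.5, 7.5), box minimizer x = (5.0, 0.0)
g(y_4) = b*y + (c1 - a1*y)*x1 + (c2 - a2*y)*x2 = 13*0.5 + (-0.5)*5.0 + 7.5*0.0 = 6.5 - 2.5 + 0.0 = 4.0


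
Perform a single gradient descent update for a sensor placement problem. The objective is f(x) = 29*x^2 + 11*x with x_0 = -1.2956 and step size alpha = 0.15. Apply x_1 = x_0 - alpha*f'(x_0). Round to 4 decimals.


We compute the gradient at x_0 and apply the update.
f'(x) = 58*x + 11
f'(-1.2956) = 58*-1.2956 + 11 = -64.1448
x_1 = -1.2956 - 0.15*-64.1448 = 8.3261


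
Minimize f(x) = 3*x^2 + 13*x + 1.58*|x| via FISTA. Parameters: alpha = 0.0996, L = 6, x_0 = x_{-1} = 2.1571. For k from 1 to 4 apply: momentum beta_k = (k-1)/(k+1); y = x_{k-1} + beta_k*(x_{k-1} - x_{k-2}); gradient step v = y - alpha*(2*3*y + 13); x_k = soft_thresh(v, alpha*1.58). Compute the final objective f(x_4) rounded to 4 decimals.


FISTA on f(x) = 3*x^2 + 13*x + 1.58*|x|
L = 6, alpha = 0.0996
Iteration 1: beta = 0.0, y = 2.1571 + 0.0*(2.1571 - 2.1571) = 2.1571
  grad(y) = 25.9426, v = y - alpha*grad = -0.4268
  prox(v) = soft_thresh(-0.4268, 0.1574) = -0.2694
Iteration 2: beta = 0.3333, y = -0.2694 + 0.3333*(-0.2694 - 2.1571) = -1.0783
  grad(y) = 6.5305, v = y - alpha*grad = -1.7287
  prox(v) = soft_thresh(-1.7287, 0.1574) = -1.5713
Iteration 3: beta = 0.5, y = -1.5713 + 0.5*(-1.5713 + 0.2694) = -2.2223
  grad(y) = -0.3336, v = y - alpha*grad = -2.189
  prox(v) = soft_thresh(-2.189, 0.1574) = -2.0317
Iteration 4: beta = 0.6, y = -2.0317 + 0.6*(-2.0317 + 1.5713) = -2.3079
  grad(y) = -0.8473, v = y - alpha*grad = -2.2235
  prox(v) = soft_thresh(-2.2235, 0.1574) = -2.0661
f(x_4) = 3*(-2.0661)^2 + 13*(-2.0661) + 1.58*|-2.0661| = -10.7885


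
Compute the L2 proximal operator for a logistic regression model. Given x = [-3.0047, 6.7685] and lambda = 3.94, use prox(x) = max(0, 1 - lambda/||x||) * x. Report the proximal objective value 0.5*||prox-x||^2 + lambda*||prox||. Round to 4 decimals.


Step 1: Compute ||x||.
||x|| = 7.4055
Step 2: Compute scaling factor.
scale = max(0, 1 - 3.94/7.4055) = 0.468
Step 3: prox(x) = [-1.4061, 3.1674]
||prox(x)|| = 3.4655
Step 4: Proximal objective.
0.5*||prox-x||^2 = 7.7618
lambda*||prox|| = 13.6541
Total = 21.4157


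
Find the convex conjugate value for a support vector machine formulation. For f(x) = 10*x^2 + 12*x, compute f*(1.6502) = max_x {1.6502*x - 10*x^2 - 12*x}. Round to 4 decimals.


f*(y) = sup_x {y*x - a*x^2 - b*x} = sup_x {(y-b)*x - a*x^2}
FOC: (y - b) - 2a*x = 0 => x* = (y - b)/(2a)
x* = (1.6502 - 12)/(2*10) = -0.5175
f*(1.6502) = (y-b)^2/(4a) = (1.6502 - 12)^2/(4*10)
= 107.1184/40 = 2.678


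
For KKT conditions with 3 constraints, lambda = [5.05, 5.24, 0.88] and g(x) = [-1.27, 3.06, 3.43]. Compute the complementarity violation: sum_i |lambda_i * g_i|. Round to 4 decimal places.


KKT complementary slackness check:
lambda_1 * g_1 = 5.05 * -1.27 = -6.4135
lambda_2 * g_2 = 5.24 * 3.06 = 16.0344
lambda_3 * g_3 = 0.88 * 3.43 = 3.0184
Total violation = 6.4135 + 16.0344 + 3.0184 = 25.4663


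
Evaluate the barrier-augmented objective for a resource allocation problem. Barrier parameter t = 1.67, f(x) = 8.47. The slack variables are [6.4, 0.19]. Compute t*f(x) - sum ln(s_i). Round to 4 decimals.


Step 1: Compute log-barrier.
ln values: [1.8563, -1.6607]
phi = -(1.8563 - 1.6607) = -0.1956
Step 2: Compute augmented objective.
t*f(x) = 1.67*8.47 = 14.1449
Total = 14.1449 - 0.1956 = 13.9493


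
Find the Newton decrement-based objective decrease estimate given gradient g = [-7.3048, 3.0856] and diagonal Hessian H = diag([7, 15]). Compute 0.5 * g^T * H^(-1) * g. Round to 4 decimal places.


Step 1: H is diagonal, so H^(-1) * g = [-1.0435, 0.2057].
Step 2: g^T H^(-1) g = sum_i g_i^2 / H_ii
  = (-7.3048)^2/7 + (3.0856)^2/15
  = 7.6229 + 0.6347 = 8.2576
Step 3: Objective decrease = 0.5 * g^T H^(-1) g = 4.1288


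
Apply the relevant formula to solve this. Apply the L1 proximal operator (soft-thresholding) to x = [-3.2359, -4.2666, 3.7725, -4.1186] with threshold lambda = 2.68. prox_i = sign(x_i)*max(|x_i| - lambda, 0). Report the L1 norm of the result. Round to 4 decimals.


Soft-thresholding with lambda = 2.68:
prox(-3.2359) = sign(-3.2359)*max(|-3.2359| - 2.68, 0) = -0.5559
prox(-4.2666) = sign(-4.2666)*max(|-4.2666| - 2.68, 0) = -1.5866
prox(3.7725) = sign(3.7725)*max(|3.7725| - 2.68, 0) = 1.0925
prox(-4.1186) = sign(-4.1186)*max(|-4.1186| - 2.68, 0) = -1.4386
prox(x) = [-0.5559, -1.5866, 1.0925, -1.4386]
||prox(x)||_1 = 0.5559 + 1.5866 + 1.0925 + 1.4386 = 4.6736


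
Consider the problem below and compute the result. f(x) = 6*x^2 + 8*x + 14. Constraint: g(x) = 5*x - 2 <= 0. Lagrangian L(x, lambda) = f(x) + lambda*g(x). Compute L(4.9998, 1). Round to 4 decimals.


Step 1: Evaluate f(x).
f(4.9998) = 6*4.9998^2 + 8*4.9998 + 14 = 203.9864
Step 2: Evaluate g(x).
g(4.9998) = 5*4.9998 - 2 = 22.999
Step 3: Compute Lagrangian.
L = 203.9864 + 1*22.999 = 226.9854


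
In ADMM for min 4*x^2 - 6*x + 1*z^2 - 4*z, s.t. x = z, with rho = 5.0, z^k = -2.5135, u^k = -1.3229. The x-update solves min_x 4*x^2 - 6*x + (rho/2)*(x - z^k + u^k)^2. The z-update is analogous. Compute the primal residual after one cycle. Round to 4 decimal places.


ADMM iteration with rho = 5.0, z^k = -2.5135, u^k = -1.3229
Step 1: x-update.
Minimize 4*x^2 - 6*x + (5.0/2)*(x + 2.5135 - 1.3229)^2
FOC: (2*4 + 5.0)*x = 6 + 5.0*(-2.5135 + 1.3229)
x^{k+1} = 0.0036
Step 2: z-update.
Minimize 1*z^2 - 4*z + (5.0/2)*(0.0036 - z - 1.3229)^2
FOC: (2*1 + 5.0)*z = 4 + 5.0*(0.0036 - 1.3229)
z^{k+1} = -0.3709
Step 3: u-update.
u^{k+1} = -1.3229 + 0.0036 + 0.3709 = -0.9484
Step 4: Primal residual = |0.0036 + 0.3709| = 0.3745


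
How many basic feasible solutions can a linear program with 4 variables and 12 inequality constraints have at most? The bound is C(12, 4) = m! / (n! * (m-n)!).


Each vertex corresponds to some choice of n active constraints out of m, so the number of vertices is at most C(m, n) = m! / (n!(m-n)!).
m = 12, n = 4
Numerator: 12 * 11 * 10 * 9
Denominator: 4! = 24
C(12, 4) = 495


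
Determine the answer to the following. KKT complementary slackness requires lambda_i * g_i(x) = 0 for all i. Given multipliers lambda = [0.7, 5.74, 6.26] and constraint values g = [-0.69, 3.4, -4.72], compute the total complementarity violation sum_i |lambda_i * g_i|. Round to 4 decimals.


KKT complementary slackness check:
lambda_1 * g_1 = 0.7 * -0.69 = -0.483
lambda_2 * g_2 = 5.74 * 3.4 = 19.516
lambda_3 * g_3 = 6.26 * -4.72 = -29.5472
Total violation = 0.483 + 19.516 + 29.5472 = 49.5462


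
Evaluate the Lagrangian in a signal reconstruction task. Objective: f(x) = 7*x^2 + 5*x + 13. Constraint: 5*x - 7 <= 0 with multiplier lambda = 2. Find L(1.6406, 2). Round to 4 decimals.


Step 1: Evaluate f(x).
f(1.6406) = 7*1.6406^2 + 5*1.6406 + 13 = 40.044
Step 2: Evaluate g(x).
g(1.6406) = 5*1.6406 - 7 = 1.203
Step 3: Compute Lagrangian.
L = 40.044 + 2*1.203 = 42.45


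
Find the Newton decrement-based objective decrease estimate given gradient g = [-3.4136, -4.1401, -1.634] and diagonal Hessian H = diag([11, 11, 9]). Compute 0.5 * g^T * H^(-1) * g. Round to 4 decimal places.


Step 1: H is diagonal, so H^(-1) * g = [-0.3103, -0.3764, -0.1816].
Step 2: g^T H^(-1) g = sum_i g_i^2 / H_ii
  = (-3.4136)^2/11 + (-4.1401)^2/11 + (-1.634)^2/9
  = 1.0593 + 1.5582 + 0.2967 = 2.9142
Step 3: Objective decrease = 0.5 * g^T H^(-1) g = 1.4571


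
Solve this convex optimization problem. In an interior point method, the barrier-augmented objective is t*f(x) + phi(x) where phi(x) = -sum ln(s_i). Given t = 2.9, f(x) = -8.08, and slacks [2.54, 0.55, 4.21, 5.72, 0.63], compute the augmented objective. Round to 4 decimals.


Step 1: Compute log-barrier.
ln values: [0.9322, -0.5978, 1.4375, 1.744, -0.462]
phi = -(0.9322 - 0.5978 + 1.4375 + 1.744 - 0.462) = -3.0537
Step 2: Compute augmented objective.
t*f(x) = 2.9*-8.08 = -23.432
Total = -23.432 - 3.0537 = -26.4857


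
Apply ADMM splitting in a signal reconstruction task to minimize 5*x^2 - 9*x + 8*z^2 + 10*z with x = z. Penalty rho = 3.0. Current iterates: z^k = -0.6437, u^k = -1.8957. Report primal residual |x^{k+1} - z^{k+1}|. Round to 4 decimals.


ADMM iteration with rho = 3.0, z^k = -0.6437, u^k = -1.8957
Step 1: x-update.
Minimize 5*x^2 - 9*x + (3.0/2)*(x + 0.6437 - 1.8957)^2
FOC: (2*5 + 3.0)*x = 9 + 3.0*(-0.6437 + 1.8957)
x^{k+1} = 0.9812
Step 2: z-update.
Minimize 8*z^2 + 10*z + (3.0/2)*(0.9812 - z - 1.8957)^2
FOC: (2*8 + 3.0)*z = -10 + 3.0*(0.9812 - 1.8957)
z^{k+1} = -0.6707
Step 3: u-update.
u^{k+1} = -1.8957 + 0.9812 + 0.6707 = -0.2438
Step 4: Primal residual = |0.9812 + 0.6707| = 1.6519


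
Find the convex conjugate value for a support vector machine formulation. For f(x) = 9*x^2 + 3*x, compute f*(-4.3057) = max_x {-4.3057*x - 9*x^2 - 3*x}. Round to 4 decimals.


f*(y) = sup_x {y*x - a*x^2 - b*x} = sup_x {(y-b)*x - a*x^2}
FOC: (y - b) - 2a*x = 0 => x* = (y - b)/(2a)
x* = (-4.3057 - 3)/(2*9) = -0.4059
f*(-4.3057) = (y-b)^2/(4a) = (-4.3057 - 3)^2/(4*9)
= 53.3733/36 = 1.4826


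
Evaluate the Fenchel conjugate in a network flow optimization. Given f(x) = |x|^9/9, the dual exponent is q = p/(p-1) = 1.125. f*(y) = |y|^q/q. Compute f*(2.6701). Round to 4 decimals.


The conjugate exponent q satisfies 1/p + 1/q = 1.
p = 9, so q = 9/(9 - 1) = 1.125
|y|^q = 2.6701^1.125 = 3.0189
f*(2.6701) = 3.0189 / 1.125 = 2.6834


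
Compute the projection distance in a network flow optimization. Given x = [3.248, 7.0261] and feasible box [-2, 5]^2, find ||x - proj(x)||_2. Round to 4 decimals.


Project each component onto [-2, 5].
clip(3.248) = 3.248, clip(7.0261) = 5.0
Projection = [3.248, 5.0]
Squared diffs: [0.0, 4.1051]
Distance = sqrt(4.1051) = 2.0261


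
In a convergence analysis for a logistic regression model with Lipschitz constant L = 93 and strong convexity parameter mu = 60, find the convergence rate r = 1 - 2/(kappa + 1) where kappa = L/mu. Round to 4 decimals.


Step 1: Compute the condition number.
kappa = L/mu = 93/60 = 1.55
Step 2: Compute the convergence rate.
r = 1 - 2/(kappa + 1) = 1 - 2*mu/(L + mu) = (L - mu)/(L + mu) = 33/153 = 0.2157


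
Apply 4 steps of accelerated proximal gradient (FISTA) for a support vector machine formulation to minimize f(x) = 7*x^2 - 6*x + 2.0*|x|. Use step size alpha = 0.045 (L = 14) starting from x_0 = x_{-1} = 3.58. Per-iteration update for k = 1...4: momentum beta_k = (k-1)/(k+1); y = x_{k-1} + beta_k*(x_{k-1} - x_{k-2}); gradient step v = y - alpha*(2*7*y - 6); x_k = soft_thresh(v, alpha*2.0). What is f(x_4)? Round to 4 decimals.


FISTA on f(x) = 7*x^2 - 6*x + 2.0*|x|
L = 14, alpha = 0.045
Iteration 1: beta = 0.0, y = 3.58 + 0.0*(3.58 - 3.58) = 3.58
  grad(y) = 44.12, v = y - alpha*grad = 1.5946
  prox(v) = soft_thresh(1.5946, 0.09) = 1.5046
Iteration 2: beta = 0.3333, y = 1.5046 + 0.3333*(1.5046 - 3.58) = 0.8128
  grad(y) = 5.3792, v = y - alpha*grad = 0.5707
  prox(v) = soft_thresh(0.5707, 0.09) = 0.4807
Iteration 3: beta = 0.5, y = 0.4807 + 0.5*(0.4807 - 1.5046) = -0.0312
  grad(y) = -6.4367, v = y - alpha*grad = 0.2585
  prox(v) = soft_thresh(0.2585, 0.09) = 0.1685
Iteration 4: beta = 0.6, y = 0.1685 + 0.6*(0.1685 - 0.4807) = -0.0189
  grad(y) = -6.2647, v = y - alpha*grad = 0.263
  prox(v) = soft_thresh(0.263, 0.09) = 0.173
f(x_4) = 7*0.173^2 - 6*0.173 + 2.0*|0.173| = -0.4825


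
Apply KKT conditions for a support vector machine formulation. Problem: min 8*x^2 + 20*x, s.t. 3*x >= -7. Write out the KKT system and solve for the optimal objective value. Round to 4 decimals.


Step 1: Try lambda = 0 (constraint inactive).
Stationarity: 2*8*x + 20 = 0
x* = -20/(2*8) = -1.25
Check constraint: 3*-1.25 = -3.75 >= -7 -- satisfied.
Step 2: Compute optimal value.
f(x*) = 8*(-1.25)^2 + 20*(-1.25) = -12.5


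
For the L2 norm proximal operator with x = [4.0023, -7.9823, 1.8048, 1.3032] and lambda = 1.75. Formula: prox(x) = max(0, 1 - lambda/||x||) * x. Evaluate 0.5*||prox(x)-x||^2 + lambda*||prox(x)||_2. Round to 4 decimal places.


Step 1: Compute ||x||.
||x|| = 9.2028
Step 2: Compute scaling factor.
scale = max(0, 1 - 1.75/9.2028) = 0.8098
Step 3: prox(x) = [3.2412, -6.4644, 1.4616, 1.0554]
||prox(x)|| = 7.4528
Step 4: Proximal objective.
0.5*||prox-x||^2 = 1.5313
lambda*||prox|| = 13.0424
Total = 14.5736


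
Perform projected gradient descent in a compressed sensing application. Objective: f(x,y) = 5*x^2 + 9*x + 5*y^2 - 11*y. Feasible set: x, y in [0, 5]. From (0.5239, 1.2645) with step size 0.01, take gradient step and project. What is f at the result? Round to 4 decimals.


Step 1: Compute gradient at (0.5239, 1.2645).
grad_x = 2*5*0.5239 + 9 = 14.239
grad_y = 2*5*1.2645 - 11 = 1.645
Step 2: Gradient step.
x_raw = 0.5239 - 0.01*14.239 = 0.3815
y_raw = 1.2645 - 0.01*1.645 = 1.2481
Step 3: Project onto [0, 5].
x_proj = clip(0.3815) = 0.3815
y_proj = clip(1.2481) = 1.2481
Step 4: Evaluate f.
f(0.3815, 1.2481) = -1.7791


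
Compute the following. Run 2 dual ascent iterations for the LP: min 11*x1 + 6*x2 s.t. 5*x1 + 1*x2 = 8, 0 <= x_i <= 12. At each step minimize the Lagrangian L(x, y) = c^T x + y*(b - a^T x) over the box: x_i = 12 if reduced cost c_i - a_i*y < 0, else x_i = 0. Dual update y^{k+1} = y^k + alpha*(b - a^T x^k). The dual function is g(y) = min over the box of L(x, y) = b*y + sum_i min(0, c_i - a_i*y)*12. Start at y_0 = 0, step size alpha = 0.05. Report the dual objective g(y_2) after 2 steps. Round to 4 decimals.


Dual ascent for LP: min 11*x1 + 6*x2, 5*x1 + 1*x2 = 8, 0 <= x_i <= 12
Step 1: y^k = 0.0, reduced costs: (11.0, 6.0)
  x^k = (0.0, 0.0), subgradient = b - a^T x = 8.0
  y^{k+1} = 0.0 + 0.05*8.0 = 0.4
Step 2: y^k = 0.4, reduced costs: (9.0, 5.6)
  x^k = (0.0, 0.0), subgradient = b - a^T x = 8.0
  y^{k+1} = 0.4 + 0.05*8.0 = 0.8
Dual objective at y_2 = 0.8: reduced costs (7.0, 5.2), box minimizer x = (0.0, 0.0)
g(y_2) = b*y + (c1 - a1*y)*x1 + (c2 - a2*y)*x2 = 8*0.8 + 7.0*0.0 + 5.2*0.0 = 6.4 + 0.0 + 0.0 = 6.4


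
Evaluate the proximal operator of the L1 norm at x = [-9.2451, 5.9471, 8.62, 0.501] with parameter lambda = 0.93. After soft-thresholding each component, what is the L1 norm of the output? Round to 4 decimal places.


Soft-thresholding with lambda = 0.93:
prox(-9.2451) = sign(-9.2451)*max(|-9.2451| - 0.93, 0) = -8.3151
prox(5.9471) = sign(5.9471)*max(|5.9471| - 0.93, 0) = 5.0171
prox(8.62) = sign(8.62)*max(|8.62| - 0.93, 0) = 7.69
prox(0.501) = sign(0.501)*max(|0.501| - 0.93, 0) = 0.0
prox(x) = [-8.3151, 5.0171, 7.69, 0.0]
||prox(x)||_1 = 8.3151 + 5.0171 + 7.69 + 0.0 = 21.0222


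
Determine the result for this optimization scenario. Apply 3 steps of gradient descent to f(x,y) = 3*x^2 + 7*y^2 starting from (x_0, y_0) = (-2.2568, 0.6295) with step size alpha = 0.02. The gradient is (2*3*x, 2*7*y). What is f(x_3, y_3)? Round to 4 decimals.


Gradient descent on f(x,y) = 3*x^2 + 7*y^2.
Starting point: (-2.2568, 0.6295), alpha = 0.02
Step 1: grad_x = 2*3*-2.2568 = -13.5408, grad_y = 2*7*0.6295 = 8.813
  x_1 = -2.2568 - 0.02*-13.5408 = -1.986
  y_1 = 0.6295 - 0.02*8.813 = 0.4532
Step 2: grad_x = 2*3*-1.986 = -11.9159, grad_y = 2*7*0.4532 = 6.3454
  x_2 = -1.986 - 0.02*-11.9159 = -1.7477
  y_2 = 0.4532 - 0.02*6.3454 = 0.3263
Step 3: grad_x = 2*3*-1.7477 = -10.486, grad_y = 2*7*0.3263 = 4.5687
  x_3 = -1.7477 - 0.02*-10.486 = -1.5379
  y_3 = 0.3263 - 0.02*4.5687 = 0.235
f(-1.5379, 0.235) = 3*(-1.5379)^2 + 7*0.235^2 = 7.4823


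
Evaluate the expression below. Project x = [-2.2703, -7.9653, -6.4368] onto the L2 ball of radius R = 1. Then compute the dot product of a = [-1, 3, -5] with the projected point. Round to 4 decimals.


Step 1: Compute ||x|| (intermediates to 6 decimals).
||x|| = sqrt((-2.2703)^2 + (-7.9653)^2 + (-6.4368)^2) = 10.489645
Step 2: Project.
Since ||x|| > R, scale = R/||x|| = 1/10.489645 = 0.095332, proj(x) = scale * x
proj(x) = [-0.216432, -0.759348, -0.613633]
Step 3: Dot product.
a^T * proj(x) = -1*(-0.216432) + 3*(-0.759348) - 5*(-0.613633) = 1.0066


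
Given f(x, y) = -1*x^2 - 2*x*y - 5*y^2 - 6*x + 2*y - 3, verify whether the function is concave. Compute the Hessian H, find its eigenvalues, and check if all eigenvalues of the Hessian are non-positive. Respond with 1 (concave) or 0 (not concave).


The Hessian of f(x,y) = -1*x^2 - 2*x*y - 5*y^2 - 6*x + 2*y - 3 is:
H = [[-2, -2], [-2, -10]]
Trace = -2 - 10 = -12
Determinant = -2*-10 - (-2)^2 = 16
Discriminant = (-12)^2 - 4*16 = 80.0
Eigenvalues: lambda_1 = -10.4721, lambda_2 = -1.5279
The function is concave.

1


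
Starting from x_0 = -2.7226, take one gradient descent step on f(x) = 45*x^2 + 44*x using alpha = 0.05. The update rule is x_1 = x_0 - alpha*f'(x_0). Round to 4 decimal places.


We compute the gradient at x_0 and apply the update.
f'(x) = 90*x + 44
f'(-2.7226) = 90*-2.7226 + 44 = -201.034
x_1 = -2.7226 - 0.05*-201.034 = 7.3291


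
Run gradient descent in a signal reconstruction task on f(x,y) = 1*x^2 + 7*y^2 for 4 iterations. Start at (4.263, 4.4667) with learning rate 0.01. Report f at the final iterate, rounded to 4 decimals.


Gradient descent on f(x,y) = 1*x^2 + 7*y^2.
Starting point: (4.263, 4.4667), alpha = 0.01
Step 1: grad_x = 2*1*4.263 = 8.526, grad_y = 2*7*4.4667 = 62.5338
  x_1 = 4.263 - 0.01*8.526 = 4.1777
  y_1 = 4.4667 - 0.01*62.5338 = 3.8414
Step 2: grad_x = 2*1*4.1777 = 8.3555, grad_y = 2*7*3.8414 = 53.7791
  x_2 = 4.1777 - 0.01*8.3555 = 4.0942
  y_2 = 3.8414 - 0.01*53.7791 = 3.3036
Step 3: grad_x = 2*1*4.0942 = 8.1884, grad_y = 2*7*3.3036 = 46.25
  x_3 = 4.0942 - 0.01*8.1884 = 4.0123
  y_3 = 3.3036 - 0.01*46.25 = 2.8411
Step 4: grad_x = 2*1*4.0123 = 8.0246, grad_y = 2*7*2.8411 = 39.775
  x_4 = 4.0123 - 0.01*8.0246 = 3.9321
  y_4 = 2.8411 - 0.01*39.775 = 2.4433
f(3.9321, 2.4433) = 1*3.9321^2 + 7*2.4433^2 = 57.2498


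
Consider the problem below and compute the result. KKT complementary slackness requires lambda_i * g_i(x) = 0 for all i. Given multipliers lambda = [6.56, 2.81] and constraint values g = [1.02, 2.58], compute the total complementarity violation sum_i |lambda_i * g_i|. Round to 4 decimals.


KKT complementary slackness check:
lambda_1 * g_1 = 6.56 * 1.02 = 6.6912
lambda_2 * g_2 = 2.81 * 2.58 = 7.2498
Total violation = 6.6912 + 7.2498 = 13.941


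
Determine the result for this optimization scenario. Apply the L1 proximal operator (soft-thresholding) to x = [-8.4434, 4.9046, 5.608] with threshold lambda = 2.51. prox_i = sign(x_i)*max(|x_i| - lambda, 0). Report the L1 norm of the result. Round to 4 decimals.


Soft-thresholding with lambda = 2.51:
prox(-8.4434) = sign(-8.4434)*max(|-8.4434| - 2.51, 0) = -5.9334
prox(4.9046) = sign(4.9046)*max(|4.9046| - 2.51, 0) = 2.3946
prox(5.608) = sign(5.608)*max(|5.608| - 2.51, 0) = 3.098
prox(x) = [-5.9334, 2.3946, 3.098]
||prox(x)||_1 = 5.9334 + 2.3946 + 3.098 = 11.426


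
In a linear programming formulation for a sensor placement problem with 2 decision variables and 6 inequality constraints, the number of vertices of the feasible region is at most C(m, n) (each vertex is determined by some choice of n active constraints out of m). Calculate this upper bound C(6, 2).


Each vertex corresponds to some choice of n active constraints out of m, so the number of vertices is at most C(m, n) = m! / (n!(m-n)!).
m = 6, n = 2
Numerator: 6 * 5
Denominator: 2! = 2
C(6, 2) = 15


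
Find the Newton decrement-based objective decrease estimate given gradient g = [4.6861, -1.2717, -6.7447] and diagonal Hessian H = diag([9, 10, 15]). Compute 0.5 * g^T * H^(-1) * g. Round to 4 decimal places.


Step 1: H is diagonal, so H^(-1) * g = [0.5207, -0.1272, -0.4496].
Step 2: g^T H^(-1) g = sum_i g_i^2 / H_ii
  = (4.6861)^2/9 + (-1.2717)^2/10 + (-6.7447)^2/15
  = 2.4399 + 0.1617 + 3.0327 = 5.6344
Step 3: Objective decrease = 0.5 * g^T H^(-1) g = 2.8172


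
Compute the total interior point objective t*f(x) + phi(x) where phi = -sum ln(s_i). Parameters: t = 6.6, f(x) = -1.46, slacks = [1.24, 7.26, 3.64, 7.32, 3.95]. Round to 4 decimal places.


Step 1: Compute log-barrier.
ln values: [0.2151, 1.9824, 1.292, 1.9906, 1.3737]
phi = -(0.2151 + 1.9824 + 1.292 + 1.9906 + 1.3737) = -6.8538
Step 2: Compute augmented objective.
t*f(x) = 6.6*-1.46 = -9.636
Total = -9.636 - 6.8538 = -16.4898


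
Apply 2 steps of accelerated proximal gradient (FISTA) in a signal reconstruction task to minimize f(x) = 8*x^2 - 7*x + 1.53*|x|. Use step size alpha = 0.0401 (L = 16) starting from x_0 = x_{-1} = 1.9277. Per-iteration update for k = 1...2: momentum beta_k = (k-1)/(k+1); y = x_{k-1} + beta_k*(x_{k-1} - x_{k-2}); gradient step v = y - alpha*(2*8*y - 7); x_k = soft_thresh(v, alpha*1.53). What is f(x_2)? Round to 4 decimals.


FISTA on f(x) = 8*x^2 - 7*x + 1.53*|x|
L = 16, alpha = 0.0401
Iteration 1: beta = 0.0, y = 1.9277 + 0.0*(1.9277 - 1.9277) = 1.9277
  grad(y) = 23.8432, v = y - alpha*grad = 0.9716
  prox(v) = soft_thresh(0.9716, 0.0614) = 0.9102
Iteration 2: beta = 0.3333, y = 0.9102 + 0.3333*(0.9102 - 1.9277) = 0.5711
  grad(y) = 2.1373, v = y - alpha*grad = 0.4854
  prox(v) = soft_thresh(0.4854, 0.0614) = 0.424
f(x_2) = 8*0.424^2 - 7*0.424 + 1.53*|0.424| = -0.881


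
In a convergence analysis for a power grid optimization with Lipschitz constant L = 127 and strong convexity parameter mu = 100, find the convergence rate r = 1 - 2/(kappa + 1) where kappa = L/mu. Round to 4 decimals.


Step 1: Compute the condition number.
kappa = L/mu = 127/100 = 1.27
Step 2: Compute the convergence rate.
r = 1 - 2/(kappa + 1) = 1 - 2*mu/(L + mu) = (L - mu)/(L + mu) = 27/227 = 0.1189


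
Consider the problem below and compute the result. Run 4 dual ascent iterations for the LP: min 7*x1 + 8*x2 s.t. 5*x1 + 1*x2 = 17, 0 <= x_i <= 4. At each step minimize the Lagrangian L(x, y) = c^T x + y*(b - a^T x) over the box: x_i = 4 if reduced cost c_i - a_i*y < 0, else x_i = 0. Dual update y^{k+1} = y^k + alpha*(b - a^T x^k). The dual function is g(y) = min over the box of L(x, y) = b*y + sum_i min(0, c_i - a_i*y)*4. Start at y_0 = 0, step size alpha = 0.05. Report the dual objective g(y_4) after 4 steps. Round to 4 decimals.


Dual ascent for LP: min 7*x1 + 8*x2, 5*x1 + 1*x2 = 17, 0 <= x_i <= 4
Step 1: y^k = 0.0, reduced costs: (7.0, 8.0)
  x^k = (0.0, 0.0), subgradient = b - a^T x = 17.0
  y^{k+1} = 0.0 + 0.05*17.0 = 0.85
Step 2: y^k = 0.85, reduced costs: (2.75, 7.15)
  x^k = (0.0, 0.0), subgradient = b - a^T x = 17.0
  y^{k+1} = 0.85 + 0.05*17.0 = 1.7
Step 3: y^k = 1.7, reduced costs: (-1.5, 6.3)
  x^k = (4.0, 0.0), subgradient = b - a^T x = -3.0
  y^{k+1} = 1.7 + 0.05*-3.0 = 1.55
Step 4: y^k = 1.55, reduced costs: (-0.75, 6.45)
  x^k = (4.0, 0.0), subgradient = b - a^T x = -3.0
  y^{k+1} = 1.55 + 0.05*-3.0 = 1.4
Dual objective at y_4 = 1.4: reduced costs (0.0, 6.6), box minimizer x = (0.0, 0.0)
g(y_4) = b*y + (c1 - a1*y)*x1 + (c2 - a2*y)*x2 = 17*1.4 + 0.0*0.0 + 6.6*0.0 = 23.8 + 0.0 + 0.0 = 23.8


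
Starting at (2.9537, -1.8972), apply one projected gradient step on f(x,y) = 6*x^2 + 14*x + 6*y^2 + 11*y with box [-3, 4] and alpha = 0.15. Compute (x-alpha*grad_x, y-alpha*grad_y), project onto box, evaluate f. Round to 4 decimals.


Step 1: Compute gradient at (2.9537, -1.8972).
grad_x = 2*6*2.9537 + 14 = 49.4444
grad_y = 2*6*-1.8972 + 11 = -11.7664
Step 2: Gradient step.
x_raw = 2.9537 - 0.15*49.4444 = -4.463
y_raw = -1.8972 - 0.15*-11.7664 = -0.1322
Step 3: Project onto [-3, 4].
x_proj = clip(-4.463) = -3.0
y_proj = clip(-0.1322) = -0.1322
Step 4: Evaluate f.
f(-3.0, -0.1322) = 10.6503


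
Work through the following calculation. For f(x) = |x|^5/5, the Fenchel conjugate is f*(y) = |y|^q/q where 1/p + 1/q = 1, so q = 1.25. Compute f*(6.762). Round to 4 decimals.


The conjugate exponent q satisfies 1/p + 1/q = 1.
p = 5, so q = 5/(5 - 1) = 1.25
|y|^q = 6.762^1.25 = 10.9042
f*(6.762) = 10.9042 / 1.25 = 8.7234


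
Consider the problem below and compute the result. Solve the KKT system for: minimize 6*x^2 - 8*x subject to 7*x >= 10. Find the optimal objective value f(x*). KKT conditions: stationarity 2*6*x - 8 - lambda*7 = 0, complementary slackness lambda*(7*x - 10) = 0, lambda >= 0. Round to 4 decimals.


Step 1: Try lambda = 0 (constraint inactive).
x_unc = 8/(2*6) = 0.6667
Check: 7*0.6667 = 4.6669 < 10 -- violated!
Step 2: Constraint must be active: 7*x = 10
x* = 10/7 = 1.4286 (rounded; the exact value 10/7 is used below)
lambda = (2*6*(10/7) - 8)/7 = 1.3061
Step 3: Compute optimal value.
f(x*) = 6*(10/7)^2 - 8*(10/7) = 0.8163


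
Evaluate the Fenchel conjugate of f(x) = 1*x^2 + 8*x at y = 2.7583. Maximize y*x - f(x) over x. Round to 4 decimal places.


f*(y) = sup_x {y*x - a*x^2 - b*x} = sup_x {(y-b)*x - a*x^2}
FOC: (y - b) - 2a*x = 0 => x* = (y - b)/(2a)
x* = (2.7583 - 8)/(2*1) = -2.6209
f*(2.7583) = (y-b)^2/(4a) = (2.7583 - 8)^2/(4*1)
= 27.4754/4 = 6.8689


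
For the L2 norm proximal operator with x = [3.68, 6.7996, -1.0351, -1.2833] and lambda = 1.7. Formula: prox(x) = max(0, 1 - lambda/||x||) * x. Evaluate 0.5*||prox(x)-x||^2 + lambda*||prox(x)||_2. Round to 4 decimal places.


Step 1: Compute ||x||.
||x|| = 7.9054
Step 2: Compute scaling factor.
scale = max(0, 1 - 1.7/7.9054) = 0.785
Step 3: prox(x) = [2.8886, 5.3374, -0.8125, -1.0073]
||prox(x)|| = 6.2054
Step 4: Proximal objective.
0.5*||prox-x||^2 = 1.445
lambda*||prox|| = 10.5492
Total = 11.9942


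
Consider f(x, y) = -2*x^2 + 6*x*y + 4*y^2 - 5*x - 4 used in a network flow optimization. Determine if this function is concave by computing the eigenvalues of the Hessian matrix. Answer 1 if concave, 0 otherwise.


The Hessian of f(x,y) = -2*x^2 + 6*x*y + 4*y^2 - 5*x - 4 is:
H = [[-4, 6], [6, 8]]
Trace = -4 + 8 = 4
Determinant = -4*8 - (6)^2 = -68
Discriminant = (4)^2 - 4*-68 = 288.0
Eigenvalues: lambda_1 = -6.4853, lambda_2 = 10.4853
The function is not concave.

0


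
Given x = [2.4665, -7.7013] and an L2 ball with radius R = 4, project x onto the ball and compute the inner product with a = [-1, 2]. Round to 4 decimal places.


Step 1: Compute ||x|| (intermediates to 6 decimals).
||x|| = sqrt(2.4665^2 + (-7.7013)^2) = 8.086634
Step 2: Project.
Since ||x|| > R, scale = R/||x|| = 4/8.086634 = 0.494643, proj(x) = scale * x
proj(x) = [1.220037, -3.809394]
Step 3: Dot product.
a^T * proj(x) = -1*1.220037 + 2*(-3.809394) = -8.8388


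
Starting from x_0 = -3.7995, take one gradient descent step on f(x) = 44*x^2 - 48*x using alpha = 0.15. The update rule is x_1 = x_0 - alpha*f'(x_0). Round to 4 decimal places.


We compute the gradient at x_0 and apply the update.
f'(x) = 88*x - 48
f'(-3.7995) = 88*-3.7995 - 48 = -382.356
x_1 = -3.7995 - 0.15*-382.356 = 53.5539


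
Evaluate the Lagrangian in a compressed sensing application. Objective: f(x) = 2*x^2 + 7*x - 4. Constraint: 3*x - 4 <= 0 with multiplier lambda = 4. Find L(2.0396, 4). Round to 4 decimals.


Step 1: Evaluate f(x).
f(2.0396) = 2*2.0396^2 + 7*2.0396 - 4 = 18.5971
Step 2: Evaluate g(x).
g(2.0396) = 3*2.0396 - 4 = 2.1188
Step 3: Compute Lagrangian.
L = 18.5971 + 4*2.1188 = 27.0723


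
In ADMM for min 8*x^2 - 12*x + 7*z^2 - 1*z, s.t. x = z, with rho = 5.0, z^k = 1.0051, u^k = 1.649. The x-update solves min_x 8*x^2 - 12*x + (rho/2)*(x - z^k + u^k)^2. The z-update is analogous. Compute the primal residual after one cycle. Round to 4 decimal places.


ADMM iteration with rho = 5.0, z^k = 1.0051, u^k = 1.649
Step 1: x-update.
Minimize 8*x^2 - 12*x + (5.0/2)*(x - 1.0051 + 1.649)^2
FOC: (2*8 + 5.0)*x = 12 + 5.0*(1.0051 - 1.649)
x^{k+1} = 0.4181
Step 2: z-update.
Minimize 7*z^2 - 1*z + (5.0/2)*(0.4181 - z + 1.649)^2
FOC: (2*7 + 5.0)*z = 1 + 5.0*(0.4181 + 1.649)
z^{k+1} = 0.5966
Step 3: u-update.
u^{k+1} = 1.649 + 0.4181 - 0.5966 = 1.4705
Step 4: Primal residual = |0.4181 - 0.5966| = 0.1785


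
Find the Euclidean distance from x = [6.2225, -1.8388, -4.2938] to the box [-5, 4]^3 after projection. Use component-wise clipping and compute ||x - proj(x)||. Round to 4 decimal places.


Project each component onto [-5, 4].
clip(6.2225) = 4.0, clip(-1.8388) = -1.8388, clip(-4.2938) = -4.2938
Projection = [4.0, -1.8388, -4.2938]
Squared diffs: [4.9395, 0.0, 0.0]
Distance = sqrt(4.9395) = 2.2225


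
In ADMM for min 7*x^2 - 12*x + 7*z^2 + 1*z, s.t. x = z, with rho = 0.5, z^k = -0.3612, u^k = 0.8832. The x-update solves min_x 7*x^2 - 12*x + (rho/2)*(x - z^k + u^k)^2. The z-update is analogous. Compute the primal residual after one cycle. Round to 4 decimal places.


ADMM iteration with rho = 0.5, z^k = -0.3612, u^k = 0.8832
Step 1: x-update.
Minimize 7*x^2 - 12*x + (0.5/2)*(x + 0.3612 + 0.8832)^2
FOC: (2*7 + 0.5)*x = 12 + 0.5*(-0.3612 - 0.8832)
x^{k+1} = 0.7847
Step 2: z-update.
Minimize 7*z^2 + 1*z + (0.5/2)*(0.7847 - z + 0.8832)^2
FOC: (2*7 + 0.5)*z = -1 + 0.5*(0.7847 + 0.8832)
z^{k+1} = -0.0115
Step 3: u-update.
u^{k+1} = 0.8832 + 0.7847 + 0.0115 = 1.6793
Step 4: Primal residual = |0.7847 + 0.0115| = 0.7961


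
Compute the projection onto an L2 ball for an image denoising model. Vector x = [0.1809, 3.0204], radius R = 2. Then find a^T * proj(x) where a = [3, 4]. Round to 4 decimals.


Step 1: Compute ||x|| (intermediates to 6 decimals).
||x|| = sqrt(0.1809^2 + 3.0204^2) = 3.025812
Step 2: Project.
Since ||x|| > R, scale = R/||x|| = 2/3.025812 = 0.66098, proj(x) = scale * x
proj(x) = [0.119571, 1.996424]
Step 3: Dot product.
a^T * proj(x) = 3*0.119571 + 4*1.996424 = 8.3444
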